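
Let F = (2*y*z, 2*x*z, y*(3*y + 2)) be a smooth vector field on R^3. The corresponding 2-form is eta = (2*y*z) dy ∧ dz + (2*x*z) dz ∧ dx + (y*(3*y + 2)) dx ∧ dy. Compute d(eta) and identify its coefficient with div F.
d(eta) = (0) dx ∧ dy ∧ dz; div F = 0

For a 2-form in R^3 of the form above, applying d gives a 3-form with coefficient ∂P/∂x + ∂Q/∂y + ∂R/∂z:
  ∂P/∂x = 0
  ∂Q/∂y = 0
  ∂R/∂z = 0
Sum = 0, which is exactly div F.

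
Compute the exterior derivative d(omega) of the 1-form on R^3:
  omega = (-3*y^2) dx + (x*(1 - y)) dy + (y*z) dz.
d(omega) = (5*y + 1) dx ∧ dy + (z) dy ∧ dz

For a 1-form omega = sum_i f_i dx_i, the exterior derivative is
  d(omega) = sum_{i < j} (∂f_j/∂x_i - ∂f_i/∂x_j) dx_i ∧ dx_j.
  coefficient of dx ∧ dy: ∂f_2/∂x - ∂f_1/∂y = ∂(x*(1 - y))/∂x - ∂(-3*y^2)/∂y = 5*y + 1
  coefficient of dy ∧ dz: ∂f_3/∂y - ∂f_2/∂z = ∂(y*z)/∂y - ∂(x*(1 - y))/∂z = z
Assembling: d(omega) = (5*y + 1) dx ∧ dy + (z) dy ∧ dz.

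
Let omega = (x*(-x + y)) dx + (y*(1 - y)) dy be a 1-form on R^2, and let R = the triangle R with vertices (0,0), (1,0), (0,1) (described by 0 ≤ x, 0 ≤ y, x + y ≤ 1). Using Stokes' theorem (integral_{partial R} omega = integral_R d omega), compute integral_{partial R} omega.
integral_(partial R) omega = -1/6

Stokes: integral_partial_R omega = integral_R d omega with d omega = (∂Q/∂x - ∂P/∂y) dx ∧ dy.
  ∂Q/∂x = 0
  ∂P/∂y = x
  integrand = ∂Q/∂x - ∂P/∂y = -x.
Integrating over R: integral_0^1 integral_0^{1-x} (-x) dy dx = -1/6.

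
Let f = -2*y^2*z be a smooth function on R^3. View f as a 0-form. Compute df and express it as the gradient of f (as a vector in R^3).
df = (0) dx + (-4*y*z) dy + (-2*y^2) dz; grad f = (0, -4*y*z, -2*y^2)

For a 0-form f, d f = (∂f/∂x) dx + (∂f/∂y) dy + (∂f/∂z) dz. The components of the vector representation are exactly the entries of grad f in Cartesian coordinates:
  ∂f/∂x = 0
  ∂f/∂y = -4*y*z
  ∂f/∂z = -2*y^2.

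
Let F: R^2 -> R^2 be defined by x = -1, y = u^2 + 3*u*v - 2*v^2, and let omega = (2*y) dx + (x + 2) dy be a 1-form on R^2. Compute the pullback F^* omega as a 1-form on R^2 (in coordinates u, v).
F^* omega = (2*u + 3*v) du + (3*u - 4*v) dv

Using F^*(f dg) = (f ∘ F) d(g ∘ F), substitute each coordinate x_i by F_i(u, v) in f_i, and replace dx_i by d F_i = (∂F_i/∂u) du + (∂F_i/∂v) dv.
  For the x component: f_1(F) = 2*u^2 + 6*u*v - 4*v^2; d F_1 = (0) du + (0) dv
  For the y component: f_2(F) = 1; d F_2 = (2*u + 3*v) du + (3*u - 4*v) dv
Combining and collecting du, dv coefficients:
  coeff of du: 2*u + 3*v
  coeff of dv: 3*u - 4*v
F^* omega = (2*u + 3*v) du + (3*u - 4*v) dv.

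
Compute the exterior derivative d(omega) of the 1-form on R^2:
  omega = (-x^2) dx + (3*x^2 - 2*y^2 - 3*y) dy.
d(omega) = (6*x) dx ∧ dy

For a 1-form omega = sum_i f_i dx_i, the exterior derivative is
  d(omega) = sum_{i < j} (∂f_j/∂x_i - ∂f_i/∂x_j) dx_i ∧ dx_j.
  coefficient of dx ∧ dy: ∂f_2/∂x - ∂f_1/∂y = ∂(3*x^2 - 2*y^2 - 3*y)/∂x - ∂(-x^2)/∂y = 6*x
Assembling: d(omega) = (6*x) dx ∧ dy.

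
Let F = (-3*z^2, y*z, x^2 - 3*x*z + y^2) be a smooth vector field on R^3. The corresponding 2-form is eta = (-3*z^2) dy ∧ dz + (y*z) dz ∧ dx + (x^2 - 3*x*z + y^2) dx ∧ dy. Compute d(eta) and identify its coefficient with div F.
d(eta) = (-3*x + z) dx ∧ dy ∧ dz; div F = -3*x + z

For a 2-form in R^3 of the form above, applying d gives a 3-form with coefficient ∂P/∂x + ∂Q/∂y + ∂R/∂z:
  ∂P/∂x = 0
  ∂Q/∂y = z
  ∂R/∂z = -3*x
Sum = -3*x + z, which is exactly div F.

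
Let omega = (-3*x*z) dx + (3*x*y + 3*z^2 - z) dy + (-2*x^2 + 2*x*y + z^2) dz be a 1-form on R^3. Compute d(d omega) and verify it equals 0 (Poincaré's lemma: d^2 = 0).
d(d omega) = 0

Step 1: d omega = sum_{i<j} (∂f_j/∂x_i - ∂f_i/∂x_j) dx_i ∧ dx_j:
  coeff of dx ∧ dy: 3*y
  coeff of dx ∧ dz: -x + 2*y
  coeff of dy ∧ dz: 2*x - 6*z + 1
Step 2: Apply d again to each 2-form coefficient. The only possible 3-form in R^3 is dx ∧ dy ∧ dz, with coefficient
  ∂(coeff of dy∧dz)/∂x - ∂(coeff of dx∧dz)/∂y + ∂(coeff of dx∧dy)/∂z
  = ∂/∂x (2*x - 6*z + 1) - ∂/∂y (-x + 2*y) + ∂/∂z (3*y).
Each of these terms simplifies to sums of mixed partials that cancel in pairs. The result is 0 (by equality of mixed partials for smooth functions — Schwarz / Clairaut).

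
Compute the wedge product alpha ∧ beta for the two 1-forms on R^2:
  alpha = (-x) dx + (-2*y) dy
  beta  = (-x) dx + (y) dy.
alpha ∧ beta = (-3*x*y) dx ∧ dy

Distribute the wedge, using dx_i ∧ dx_j = -dx_j ∧ dx_i and dx_i ∧ dx_i = 0. For each pair (i, j) with i < j, the coefficient of dx_i ∧ dx_j in alpha ∧ beta is (alpha_i * beta_j - alpha_j * beta_i). Collecting: alpha ∧ beta = (-3*x*y) dx ∧ dy.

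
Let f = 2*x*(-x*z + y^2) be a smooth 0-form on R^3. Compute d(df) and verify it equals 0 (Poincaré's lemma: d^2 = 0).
d(df) = 0

Step 1: df = sum_i (∂f/∂x_i) dx_i = (-4*x*z + 2*y^2) dx + (4*x*y) dy + (-2*x^2) dz.
Step 2: Apply d again. Using the 1-form formula, the coefficient of dx ∧ dy in d(df) is ∂^2 f/∂x ∂y - ∂^2 f/∂y ∂x = (4*y) - (4*y) = 0 (equality of mixed partials for smooth f).
Similarly for dx ∧ dz and dy ∧ dz — all coefficients vanish. So d(df) = 0.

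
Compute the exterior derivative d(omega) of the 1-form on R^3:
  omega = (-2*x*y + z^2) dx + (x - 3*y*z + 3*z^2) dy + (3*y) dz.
d(omega) = (2*x + 1) dx ∧ dy + (-2*z) dx ∧ dz + (3*y - 6*z + 3) dy ∧ dz

For a 1-form omega = sum_i f_i dx_i, the exterior derivative is
  d(omega) = sum_{i < j} (∂f_j/∂x_i - ∂f_i/∂x_j) dx_i ∧ dx_j.
  coefficient of dx ∧ dy: ∂f_2/∂x - ∂f_1/∂y = ∂(x - 3*y*z + 3*z^2)/∂x - ∂(-2*x*y + z^2)/∂y = 2*x + 1
  coefficient of dx ∧ dz: ∂f_3/∂x - ∂f_1/∂z = ∂(3*y)/∂x - ∂(-2*x*y + z^2)/∂z = -2*z
  coefficient of dy ∧ dz: ∂f_3/∂y - ∂f_2/∂z = ∂(3*y)/∂y - ∂(x - 3*y*z + 3*z^2)/∂z = 3*y - 6*z + 3
Assembling: d(omega) = (2*x + 1) dx ∧ dy + (-2*z) dx ∧ dz + (3*y - 6*z + 3) dy ∧ dz.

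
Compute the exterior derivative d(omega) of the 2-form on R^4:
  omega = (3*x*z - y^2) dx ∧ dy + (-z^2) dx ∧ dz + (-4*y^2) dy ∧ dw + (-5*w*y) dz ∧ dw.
d(omega) = (3*x) dx ∧ dy ∧ dz + (-5*w) dy ∧ dz ∧ dw

For a 2-form omega = sum_{i<j} g_{ij} dx_i ∧ dx_j, the exterior derivative is
  d(omega) = sum_{i<j} d(g_{ij}) ∧ dx_i ∧ dx_j = sum_{i<j, k} (∂g_{ij}/∂x_k) dx_k ∧ dx_i ∧ dx_j.
Expand each term, using dx_k ∧ dx_i ∧ dx_j = sgn(permutation) dx_{(a)} ∧ dx_{(b)} ∧ dx_{(c)} with (a < b < c) sorted:
  d(3*x*z - y^2) includes (∂/∂z)(3*x*z - y^2) dz = (3*x) dz, which multiplied by dx ∧ dy gives (3*x) dx ∧ dy ∧ dz
  d(-5*w*y) includes (∂/∂y)(-5*w*y) dy = (-5*w) dy, which multiplied by dz ∧ dw gives (-5*w) dy ∧ dz ∧ dw
Collecting like 3-forms: d(omega) = (3*x) dx ∧ dy ∧ dz + (-5*w) dy ∧ dz ∧ dw.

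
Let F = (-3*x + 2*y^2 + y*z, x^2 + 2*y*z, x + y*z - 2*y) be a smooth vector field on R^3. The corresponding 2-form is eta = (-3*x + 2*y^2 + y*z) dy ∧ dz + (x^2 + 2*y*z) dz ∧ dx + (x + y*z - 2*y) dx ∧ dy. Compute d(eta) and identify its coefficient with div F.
d(eta) = (y + 2*z - 3) dx ∧ dy ∧ dz; div F = y + 2*z - 3

For a 2-form in R^3 of the form above, applying d gives a 3-form with coefficient ∂P/∂x + ∂Q/∂y + ∂R/∂z:
  ∂P/∂x = -3
  ∂Q/∂y = 2*z
  ∂R/∂z = y
Sum = y + 2*z - 3, which is exactly div F.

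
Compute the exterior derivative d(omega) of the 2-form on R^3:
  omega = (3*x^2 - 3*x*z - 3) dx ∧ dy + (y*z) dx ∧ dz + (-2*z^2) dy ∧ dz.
d(omega) = (-3*x - z) dx ∧ dy ∧ dz

For a 2-form omega = sum_{i<j} g_{ij} dx_i ∧ dx_j, the exterior derivative is
  d(omega) = sum_{i<j} d(g_{ij}) ∧ dx_i ∧ dx_j = sum_{i<j, k} (∂g_{ij}/∂x_k) dx_k ∧ dx_i ∧ dx_j.
Expand each term, using dx_k ∧ dx_i ∧ dx_j = sgn(permutation) dx_{(a)} ∧ dx_{(b)} ∧ dx_{(c)} with (a < b < c) sorted:
  d(3*x^2 - 3*x*z - 3) includes (∂/∂z)(3*x^2 - 3*x*z - 3) dz = (-3*x) dz, which multiplied by dx ∧ dy gives (-3*x) dx ∧ dy ∧ dz
  d(y*z) includes (∂/∂y)(y*z) dy = (z) dy, which multiplied by dx ∧ dz gives (-z) dx ∧ dy ∧ dz
Collecting like 3-forms: d(omega) = (-3*x - z) dx ∧ dy ∧ dz.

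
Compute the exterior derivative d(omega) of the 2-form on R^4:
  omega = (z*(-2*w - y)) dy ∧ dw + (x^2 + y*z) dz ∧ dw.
d(omega) = (2*w + y + z) dy ∧ dz ∧ dw + (2*x) dx ∧ dz ∧ dw

For a 2-form omega = sum_{i<j} g_{ij} dx_i ∧ dx_j, the exterior derivative is
  d(omega) = sum_{i<j} d(g_{ij}) ∧ dx_i ∧ dx_j = sum_{i<j, k} (∂g_{ij}/∂x_k) dx_k ∧ dx_i ∧ dx_j.
Expand each term, using dx_k ∧ dx_i ∧ dx_j = sgn(permutation) dx_{(a)} ∧ dx_{(b)} ∧ dx_{(c)} with (a < b < c) sorted:
  d(z*(-2*w - y)) includes (∂/∂z)(z*(-2*w - y)) dz = (-2*w - y) dz, which multiplied by dy ∧ dw gives (2*w + y) dy ∧ dz ∧ dw
  d(x^2 + y*z) includes (∂/∂x)(x^2 + y*z) dx = (2*x) dx, which multiplied by dz ∧ dw gives (2*x) dx ∧ dz ∧ dw
  d(x^2 + y*z) includes (∂/∂y)(x^2 + y*z) dy = (z) dy, which multiplied by dz ∧ dw gives (z) dy ∧ dz ∧ dw
Collecting like 3-forms: d(omega) = (2*w + y + z) dy ∧ dz ∧ dw + (2*x) dx ∧ dz ∧ dw.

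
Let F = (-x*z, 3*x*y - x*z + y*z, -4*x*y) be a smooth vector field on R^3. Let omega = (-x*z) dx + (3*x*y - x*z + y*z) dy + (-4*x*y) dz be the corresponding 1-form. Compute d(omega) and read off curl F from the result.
d(omega) = (-3*x - y) dy ∧ dz + (-x + 4*y) dz ∧ dx + (3*y - z) dx ∧ dy; curl F = (-3*x - y, -x + 4*y, 3*y - z)

d omega = sum_{i<j} (∂f_j/∂x_i - ∂f_i/∂x_j) dx_i ∧ dx_j. Under the identification (dy ∧ dz, dz ∧ dx, dx ∧ dy) ↔ (e_x, e_y, e_z), the coefficients are exactly the components of curl F. Compute:
  ∂R/∂y - ∂Q/∂z = (-4*x) - (-x + y) = -3*x - y
  ∂P/∂z - ∂R/∂x = (-x) - (-4*y) = -x + 4*y
  ∂Q/∂x - ∂P/∂y = (3*y - z) - (0) = 3*y - z.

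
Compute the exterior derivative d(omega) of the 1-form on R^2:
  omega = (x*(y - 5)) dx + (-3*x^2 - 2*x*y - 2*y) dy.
d(omega) = (-7*x - 2*y) dx ∧ dy

For a 1-form omega = sum_i f_i dx_i, the exterior derivative is
  d(omega) = sum_{i < j} (∂f_j/∂x_i - ∂f_i/∂x_j) dx_i ∧ dx_j.
  coefficient of dx ∧ dy: ∂f_2/∂x - ∂f_1/∂y = ∂(-3*x^2 - 2*x*y - 2*y)/∂x - ∂(x*(y - 5))/∂y = -7*x - 2*y
Assembling: d(omega) = (-7*x - 2*y) dx ∧ dy.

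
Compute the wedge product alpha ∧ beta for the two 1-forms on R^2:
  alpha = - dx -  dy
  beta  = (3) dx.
alpha ∧ beta = (3) dx ∧ dy

Distribute the wedge, using dx_i ∧ dx_j = -dx_j ∧ dx_i and dx_i ∧ dx_i = 0. For each pair (i, j) with i < j, the coefficient of dx_i ∧ dx_j in alpha ∧ beta is (alpha_i * beta_j - alpha_j * beta_i). Collecting: alpha ∧ beta = (3) dx ∧ dy.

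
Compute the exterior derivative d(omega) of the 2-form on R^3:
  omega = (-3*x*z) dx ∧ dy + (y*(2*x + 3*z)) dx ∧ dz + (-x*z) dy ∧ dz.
d(omega) = (-5*x - 4*z) dx ∧ dy ∧ dz

For a 2-form omega = sum_{i<j} g_{ij} dx_i ∧ dx_j, the exterior derivative is
  d(omega) = sum_{i<j} d(g_{ij}) ∧ dx_i ∧ dx_j = sum_{i<j, k} (∂g_{ij}/∂x_k) dx_k ∧ dx_i ∧ dx_j.
Expand each term, using dx_k ∧ dx_i ∧ dx_j = sgn(permutation) dx_{(a)} ∧ dx_{(b)} ∧ dx_{(c)} with (a < b < c) sorted:
  d(-3*x*z) includes (∂/∂z)(-3*x*z) dz = (-3*x) dz, which multiplied by dx ∧ dy gives (-3*x) dx ∧ dy ∧ dz
  d(y*(2*x + 3*z)) includes (∂/∂y)(y*(2*x + 3*z)) dy = (2*x + 3*z) dy, which multiplied by dx ∧ dz gives (-2*x - 3*z) dx ∧ dy ∧ dz
  d(-x*z) includes (∂/∂x)(-x*z) dx = (-z) dx, which multiplied by dy ∧ dz gives (-z) dx ∧ dy ∧ dz
Collecting like 3-forms: d(omega) = (-5*x - 4*z) dx ∧ dy ∧ dz.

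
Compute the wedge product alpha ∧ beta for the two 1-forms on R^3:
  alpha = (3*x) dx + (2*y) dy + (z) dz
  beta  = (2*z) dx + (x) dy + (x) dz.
alpha ∧ beta = (3*x^2 - 4*y*z) dx ∧ dy + (3*x^2 - 2*z^2) dx ∧ dz + (x*(2*y - z)) dy ∧ dz

Distribute the wedge, using dx_i ∧ dx_j = -dx_j ∧ dx_i and dx_i ∧ dx_i = 0. For each pair (i, j) with i < j, the coefficient of dx_i ∧ dx_j in alpha ∧ beta is (alpha_i * beta_j - alpha_j * beta_i). Collecting: alpha ∧ beta = (3*x^2 - 4*y*z) dx ∧ dy + (3*x^2 - 2*z^2) dx ∧ dz + (x*(2*y - z)) dy ∧ dz.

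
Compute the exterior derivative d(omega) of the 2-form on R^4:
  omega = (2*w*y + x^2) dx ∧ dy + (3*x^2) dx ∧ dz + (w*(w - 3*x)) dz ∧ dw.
d(omega) = (2*y) dx ∧ dy ∧ dw + (-3*w) dx ∧ dz ∧ dw

For a 2-form omega = sum_{i<j} g_{ij} dx_i ∧ dx_j, the exterior derivative is
  d(omega) = sum_{i<j} d(g_{ij}) ∧ dx_i ∧ dx_j = sum_{i<j, k} (∂g_{ij}/∂x_k) dx_k ∧ dx_i ∧ dx_j.
Expand each term, using dx_k ∧ dx_i ∧ dx_j = sgn(permutation) dx_{(a)} ∧ dx_{(b)} ∧ dx_{(c)} with (a < b < c) sorted:
  d(2*w*y + x^2) includes (∂/∂w)(2*w*y + x^2) dw = (2*y) dw, which multiplied by dx ∧ dy gives (2*y) dx ∧ dy ∧ dw
  d(w*(w - 3*x)) includes (∂/∂x)(w*(w - 3*x)) dx = (-3*w) dx, which multiplied by dz ∧ dw gives (-3*w) dx ∧ dz ∧ dw
Collecting like 3-forms: d(omega) = (2*y) dx ∧ dy ∧ dw + (-3*w) dx ∧ dz ∧ dw.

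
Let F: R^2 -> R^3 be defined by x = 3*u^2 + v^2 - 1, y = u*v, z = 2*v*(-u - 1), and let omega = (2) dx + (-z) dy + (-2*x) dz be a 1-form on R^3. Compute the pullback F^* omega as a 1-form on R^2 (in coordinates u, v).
F^* omega = (12*u^2*v + 2*u*v^2 + 12*u + 4*v^3 + 2*v^2 - 4*v) du + (12*u^3 + 2*u^2*v + 12*u^2 + 4*u*v^2 + 2*u*v - 4*u + 4*v^2 + 4*v - 4) dv

Using F^*(f dg) = (f ∘ F) d(g ∘ F), substitute each coordinate x_i by F_i(u, v) in f_i, and replace dx_i by d F_i = (∂F_i/∂u) du + (∂F_i/∂v) dv.
  For the x component: f_1(F) = 2; d F_1 = (6*u) du + (2*v) dv
  For the y component: f_2(F) = 2*v*(u + 1); d F_2 = (v) du + (u) dv
  For the z component: f_3(F) = -6*u^2 - 2*v^2 + 2; d F_3 = (-2*v) du + (-2*u - 2) dv
Combining and collecting du, dv coefficients:
  coeff of du: 12*u^2*v + 2*u*v^2 + 12*u + 4*v^3 + 2*v^2 - 4*v
  coeff of dv: 12*u^3 + 2*u^2*v + 12*u^2 + 4*u*v^2 + 2*u*v - 4*u + 4*v^2 + 4*v - 4
F^* omega = (12*u^2*v + 2*u*v^2 + 12*u + 4*v^3 + 2*v^2 - 4*v) du + (12*u^3 + 2*u^2*v + 12*u^2 + 4*u*v^2 + 2*u*v - 4*u + 4*v^2 + 4*v - 4) dv.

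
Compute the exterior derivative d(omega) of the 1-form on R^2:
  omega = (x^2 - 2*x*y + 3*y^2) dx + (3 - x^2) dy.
d(omega) = (-6*y) dx ∧ dy

For a 1-form omega = sum_i f_i dx_i, the exterior derivative is
  d(omega) = sum_{i < j} (∂f_j/∂x_i - ∂f_i/∂x_j) dx_i ∧ dx_j.
  coefficient of dx ∧ dy: ∂f_2/∂x - ∂f_1/∂y = ∂(3 - x^2)/∂x - ∂(x^2 - 2*x*y + 3*y^2)/∂y = -6*y
Assembling: d(omega) = (-6*y) dx ∧ dy.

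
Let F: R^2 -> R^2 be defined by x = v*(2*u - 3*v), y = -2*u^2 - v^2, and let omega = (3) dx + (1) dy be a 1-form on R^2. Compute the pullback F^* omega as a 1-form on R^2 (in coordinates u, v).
F^* omega = (-4*u + 6*v) du + (6*u - 20*v) dv

Using F^*(f dg) = (f ∘ F) d(g ∘ F), substitute each coordinate x_i by F_i(u, v) in f_i, and replace dx_i by d F_i = (∂F_i/∂u) du + (∂F_i/∂v) dv.
  For the x component: f_1(F) = 3; d F_1 = (2*v) du + (2*u - 6*v) dv
  For the y component: f_2(F) = 1; d F_2 = (-4*u) du + (-2*v) dv
Combining and collecting du, dv coefficients:
  coeff of du: -4*u + 6*v
  coeff of dv: 6*u - 20*v
F^* omega = (-4*u + 6*v) du + (6*u - 20*v) dv.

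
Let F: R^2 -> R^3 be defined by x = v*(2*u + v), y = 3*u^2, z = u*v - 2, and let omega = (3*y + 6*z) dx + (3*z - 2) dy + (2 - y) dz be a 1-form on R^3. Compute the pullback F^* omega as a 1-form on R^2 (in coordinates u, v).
F^* omega = (33*u^2*v + 12*u*v^2 - 48*u - 22*v) du + (15*u^3 + 30*u^2*v + 12*u*v^2 - 22*u - 24*v) dv

Using F^*(f dg) = (f ∘ F) d(g ∘ F), substitute each coordinate x_i by F_i(u, v) in f_i, and replace dx_i by d F_i = (∂F_i/∂u) du + (∂F_i/∂v) dv.
  For the x component: f_1(F) = 9*u^2 + 6*u*v - 12; d F_1 = (2*v) du + (2*u + 2*v) dv
  For the y component: f_2(F) = 3*u*v - 8; d F_2 = (6*u) du + (0) dv
  For the z component: f_3(F) = 2 - 3*u^2; d F_3 = (v) du + (u) dv
Combining and collecting du, dv coefficients:
  coeff of du: 33*u^2*v + 12*u*v^2 - 48*u - 22*v
  coeff of dv: 15*u^3 + 30*u^2*v + 12*u*v^2 - 22*u - 24*v
F^* omega = (33*u^2*v + 12*u*v^2 - 48*u - 22*v) du + (15*u^3 + 30*u^2*v + 12*u*v^2 - 22*u - 24*v) dv.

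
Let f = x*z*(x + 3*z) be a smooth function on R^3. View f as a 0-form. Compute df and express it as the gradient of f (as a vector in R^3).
df = (z*(2*x + 3*z)) dx + (0) dy + (x*(x + 6*z)) dz; grad f = (z*(2*x + 3*z), 0, x*(x + 6*z))

For a 0-form f, d f = (∂f/∂x) dx + (∂f/∂y) dy + (∂f/∂z) dz. The components of the vector representation are exactly the entries of grad f in Cartesian coordinates:
  ∂f/∂x = z*(2*x + 3*z)
  ∂f/∂y = 0
  ∂f/∂z = x*(x + 6*z).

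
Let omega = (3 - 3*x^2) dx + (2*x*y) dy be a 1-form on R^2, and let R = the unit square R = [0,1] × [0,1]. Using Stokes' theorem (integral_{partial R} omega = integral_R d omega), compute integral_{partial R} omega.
integral_(partial R) omega = 1

Stokes: integral_partial_R omega = integral_R d omega with d omega = (∂Q/∂x - ∂P/∂y) dx ∧ dy.
  ∂Q/∂x = 2*y
  ∂P/∂y = 0
  integrand = ∂Q/∂x - ∂P/∂y = 2*y.
Integrating over R: integral_0^1 integral_0^1 (2*y) dx dy = 1.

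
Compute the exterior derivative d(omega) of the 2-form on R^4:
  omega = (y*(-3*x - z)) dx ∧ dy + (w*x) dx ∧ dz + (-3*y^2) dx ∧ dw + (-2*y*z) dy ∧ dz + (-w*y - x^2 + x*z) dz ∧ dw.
d(omega) = (-y) dx ∧ dy ∧ dz + (-x + z) dx ∧ dz ∧ dw + (6*y) dx ∧ dy ∧ dw + (-w) dy ∧ dz ∧ dw

For a 2-form omega = sum_{i<j} g_{ij} dx_i ∧ dx_j, the exterior derivative is
  d(omega) = sum_{i<j} d(g_{ij}) ∧ dx_i ∧ dx_j = sum_{i<j, k} (∂g_{ij}/∂x_k) dx_k ∧ dx_i ∧ dx_j.
Expand each term, using dx_k ∧ dx_i ∧ dx_j = sgn(permutation) dx_{(a)} ∧ dx_{(b)} ∧ dx_{(c)} with (a < b < c) sorted:
  d(y*(-3*x - z)) includes (∂/∂z)(y*(-3*x - z)) dz = (-y) dz, which multiplied by dx ∧ dy gives (-y) dx ∧ dy ∧ dz
  d(w*x) includes (∂/∂w)(w*x) dw = (x) dw, which multiplied by dx ∧ dz gives (x) dx ∧ dz ∧ dw
  d(-3*y^2) includes (∂/∂y)(-3*y^2) dy = (-6*y) dy, which multiplied by dx ∧ dw gives (6*y) dx ∧ dy ∧ dw
  d(-w*y - x^2 + x*z) includes (∂/∂x)(-w*y - x^2 + x*z) dx = (-2*x + z) dx, which multiplied by dz ∧ dw gives (-2*x + z) dx ∧ dz ∧ dw
  d(-w*y - x^2 + x*z) includes (∂/∂y)(-w*y - x^2 + x*z) dy = (-w) dy, which multiplied by dz ∧ dw gives (-w) dy ∧ dz ∧ dw
Collecting like 3-forms: d(omega) = (-y) dx ∧ dy ∧ dz + (-x + z) dx ∧ dz ∧ dw + (6*y) dx ∧ dy ∧ dw + (-w) dy ∧ dz ∧ dw.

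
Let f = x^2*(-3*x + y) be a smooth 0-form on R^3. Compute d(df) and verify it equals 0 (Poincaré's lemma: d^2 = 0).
d(df) = 0

Step 1: df = sum_i (∂f/∂x_i) dx_i = (x*(-9*x + 2*y)) dx + (x^2) dy + (0) dz.
Step 2: Apply d again. Using the 1-form formula, the coefficient of dx ∧ dy in d(df) is ∂^2 f/∂x ∂y - ∂^2 f/∂y ∂x = (2*x) - (2*x) = 0 (equality of mixed partials for smooth f).
Similarly for dx ∧ dz and dy ∧ dz — all coefficients vanish. So d(df) = 0.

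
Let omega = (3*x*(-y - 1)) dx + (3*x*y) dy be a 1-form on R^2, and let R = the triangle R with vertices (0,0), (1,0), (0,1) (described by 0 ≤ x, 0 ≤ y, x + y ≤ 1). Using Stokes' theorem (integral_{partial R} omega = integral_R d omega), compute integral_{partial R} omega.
integral_(partial R) omega = 1

Stokes: integral_partial_R omega = integral_R d omega with d omega = (∂Q/∂x - ∂P/∂y) dx ∧ dy.
  ∂Q/∂x = 3*y
  ∂P/∂y = -3*x
  integrand = ∂Q/∂x - ∂P/∂y = 3*x + 3*y.
Integrating over R: integral_0^1 integral_0^{1-x} (3*x + 3*y) dy dx = 1.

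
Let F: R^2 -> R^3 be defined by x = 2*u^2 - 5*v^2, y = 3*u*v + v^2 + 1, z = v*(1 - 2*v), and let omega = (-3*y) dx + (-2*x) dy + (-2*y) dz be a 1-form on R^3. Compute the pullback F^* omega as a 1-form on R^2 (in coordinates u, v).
F^* omega = (-48*u^2*v - 12*u*v^2 - 12*u + 30*v^3) du + (-12*u^3 - 8*u^2*v + 144*u*v^2 - 6*u*v + 58*v^3 - 2*v^2 + 38*v - 2) dv

Using F^*(f dg) = (f ∘ F) d(g ∘ F), substitute each coordinate x_i by F_i(u, v) in f_i, and replace dx_i by d F_i = (∂F_i/∂u) du + (∂F_i/∂v) dv.
  For the x component: f_1(F) = -9*u*v - 3*v^2 - 3; d F_1 = (4*u) du + (-10*v) dv
  For the y component: f_2(F) = -4*u^2 + 10*v^2; d F_2 = (3*v) du + (3*u + 2*v) dv
  For the z component: f_3(F) = -6*u*v - 2*v^2 - 2; d F_3 = (0) du + (1 - 4*v) dv
Combining and collecting du, dv coefficients:
  coeff of du: -48*u^2*v - 12*u*v^2 - 12*u + 30*v^3
  coeff of dv: -12*u^3 - 8*u^2*v + 144*u*v^2 - 6*u*v + 58*v^3 - 2*v^2 + 38*v - 2
F^* omega = (-48*u^2*v - 12*u*v^2 - 12*u + 30*v^3) du + (-12*u^3 - 8*u^2*v + 144*u*v^2 - 6*u*v + 58*v^3 - 2*v^2 + 38*v - 2) dv.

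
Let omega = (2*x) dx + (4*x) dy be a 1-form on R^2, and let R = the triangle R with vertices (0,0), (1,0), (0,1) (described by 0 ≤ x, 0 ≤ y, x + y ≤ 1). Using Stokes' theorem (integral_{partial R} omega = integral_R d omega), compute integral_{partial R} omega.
integral_(partial R) omega = 2

Stokes: integral_partial_R omega = integral_R d omega with d omega = (∂Q/∂x - ∂P/∂y) dx ∧ dy.
  ∂Q/∂x = 4
  ∂P/∂y = 0
  integrand = ∂Q/∂x - ∂P/∂y = 4.
Integrating over R: integral_0^1 integral_0^{1-x} (4) dy dx = 2.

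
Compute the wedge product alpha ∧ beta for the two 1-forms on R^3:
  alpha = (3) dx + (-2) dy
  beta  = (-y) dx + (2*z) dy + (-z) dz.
alpha ∧ beta = (-2*y + 6*z) dx ∧ dy + (-3*z) dx ∧ dz + (2*z) dy ∧ dz

Distribute the wedge, using dx_i ∧ dx_j = -dx_j ∧ dx_i and dx_i ∧ dx_i = 0. For each pair (i, j) with i < j, the coefficient of dx_i ∧ dx_j in alpha ∧ beta is (alpha_i * beta_j - alpha_j * beta_i). Collecting: alpha ∧ beta = (-2*y + 6*z) dx ∧ dy + (-3*z) dx ∧ dz + (2*z) dy ∧ dz.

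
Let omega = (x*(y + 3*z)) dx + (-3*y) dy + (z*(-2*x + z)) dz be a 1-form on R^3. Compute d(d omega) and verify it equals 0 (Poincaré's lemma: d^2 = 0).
d(d omega) = 0

Step 1: d omega = sum_{i<j} (∂f_j/∂x_i - ∂f_i/∂x_j) dx_i ∧ dx_j:
  coeff of dx ∧ dy: -x
  coeff of dx ∧ dz: -3*x - 2*z
  coeff of dy ∧ dz: 0
Step 2: Apply d again to each 2-form coefficient. The only possible 3-form in R^3 is dx ∧ dy ∧ dz, with coefficient
  ∂(coeff of dy∧dz)/∂x - ∂(coeff of dx∧dz)/∂y + ∂(coeff of dx∧dy)/∂z
  = ∂/∂x (0) - ∂/∂y (-3*x - 2*z) + ∂/∂z (-x).
Each of these terms simplifies to sums of mixed partials that cancel in pairs. The result is 0 (by equality of mixed partials for smooth functions — Schwarz / Clairaut).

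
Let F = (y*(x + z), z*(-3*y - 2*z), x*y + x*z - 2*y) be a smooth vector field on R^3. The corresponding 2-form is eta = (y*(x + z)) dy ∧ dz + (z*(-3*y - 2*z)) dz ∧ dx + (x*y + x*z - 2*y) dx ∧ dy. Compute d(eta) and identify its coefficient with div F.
d(eta) = (x + y - 3*z) dx ∧ dy ∧ dz; div F = x + y - 3*z

For a 2-form in R^3 of the form above, applying d gives a 3-form with coefficient ∂P/∂x + ∂Q/∂y + ∂R/∂z:
  ∂P/∂x = y
  ∂Q/∂y = -3*z
  ∂R/∂z = x
Sum = x + y - 3*z, which is exactly div F.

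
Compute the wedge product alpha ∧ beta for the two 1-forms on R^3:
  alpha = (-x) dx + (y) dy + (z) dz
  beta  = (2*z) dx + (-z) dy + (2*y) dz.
alpha ∧ beta = (z*(x - 2*y)) dx ∧ dy + (-2*x*y - 2*z^2) dx ∧ dz + (2*y^2 + z^2) dy ∧ dz

Distribute the wedge, using dx_i ∧ dx_j = -dx_j ∧ dx_i and dx_i ∧ dx_i = 0. For each pair (i, j) with i < j, the coefficient of dx_i ∧ dx_j in alpha ∧ beta is (alpha_i * beta_j - alpha_j * beta_i). Collecting: alpha ∧ beta = (z*(x - 2*y)) dx ∧ dy + (-2*x*y - 2*z^2) dx ∧ dz + (2*y^2 + z^2) dy ∧ dz.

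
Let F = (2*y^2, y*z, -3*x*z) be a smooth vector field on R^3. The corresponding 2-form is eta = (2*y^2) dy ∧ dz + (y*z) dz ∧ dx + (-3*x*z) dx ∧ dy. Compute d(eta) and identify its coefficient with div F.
d(eta) = (-3*x + z) dx ∧ dy ∧ dz; div F = -3*x + z

For a 2-form in R^3 of the form above, applying d gives a 3-form with coefficient ∂P/∂x + ∂Q/∂y + ∂R/∂z:
  ∂P/∂x = 0
  ∂Q/∂y = z
  ∂R/∂z = -3*x
Sum = -3*x + z, which is exactly div F.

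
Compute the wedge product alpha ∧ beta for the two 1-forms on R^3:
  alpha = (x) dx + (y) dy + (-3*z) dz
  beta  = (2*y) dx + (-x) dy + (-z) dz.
alpha ∧ beta = (-x^2 - 2*y^2) dx ∧ dy + (z*(-x + 6*y)) dx ∧ dz + (-z*(3*x + y)) dy ∧ dz

Distribute the wedge, using dx_i ∧ dx_j = -dx_j ∧ dx_i and dx_i ∧ dx_i = 0. For each pair (i, j) with i < j, the coefficient of dx_i ∧ dx_j in alpha ∧ beta is (alpha_i * beta_j - alpha_j * beta_i). Collecting: alpha ∧ beta = (-x^2 - 2*y^2) dx ∧ dy + (z*(-x + 6*y)) dx ∧ dz + (-z*(3*x + y)) dy ∧ dz.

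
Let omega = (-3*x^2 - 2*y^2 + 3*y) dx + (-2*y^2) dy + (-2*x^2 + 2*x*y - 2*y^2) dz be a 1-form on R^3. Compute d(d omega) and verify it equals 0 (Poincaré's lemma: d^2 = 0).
d(d omega) = 0

Step 1: d omega = sum_{i<j} (∂f_j/∂x_i - ∂f_i/∂x_j) dx_i ∧ dx_j:
  coeff of dx ∧ dy: 4*y - 3
  coeff of dx ∧ dz: -4*x + 2*y
  coeff of dy ∧ dz: 2*x - 4*y
Step 2: Apply d again to each 2-form coefficient. The only possible 3-form in R^3 is dx ∧ dy ∧ dz, with coefficient
  ∂(coeff of dy∧dz)/∂x - ∂(coeff of dx∧dz)/∂y + ∂(coeff of dx∧dy)/∂z
  = ∂/∂x (2*x - 4*y) - ∂/∂y (-4*x + 2*y) + ∂/∂z (4*y - 3).
Each of these terms simplifies to sums of mixed partials that cancel in pairs. The result is 0 (by equality of mixed partials for smooth functions — Schwarz / Clairaut).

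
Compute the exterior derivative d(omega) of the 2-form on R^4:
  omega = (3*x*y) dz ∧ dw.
d(omega) = (3*y) dx ∧ dz ∧ dw + (3*x) dy ∧ dz ∧ dw

For a 2-form omega = sum_{i<j} g_{ij} dx_i ∧ dx_j, the exterior derivative is
  d(omega) = sum_{i<j} d(g_{ij}) ∧ dx_i ∧ dx_j = sum_{i<j, k} (∂g_{ij}/∂x_k) dx_k ∧ dx_i ∧ dx_j.
Expand each term, using dx_k ∧ dx_i ∧ dx_j = sgn(permutation) dx_{(a)} ∧ dx_{(b)} ∧ dx_{(c)} with (a < b < c) sorted:
  d(3*x*y) includes (∂/∂x)(3*x*y) dx = (3*y) dx, which multiplied by dz ∧ dw gives (3*y) dx ∧ dz ∧ dw
  d(3*x*y) includes (∂/∂y)(3*x*y) dy = (3*x) dy, which multiplied by dz ∧ dw gives (3*x) dy ∧ dz ∧ dw
Collecting like 3-forms: d(omega) = (3*y) dx ∧ dz ∧ dw + (3*x) dy ∧ dz ∧ dw.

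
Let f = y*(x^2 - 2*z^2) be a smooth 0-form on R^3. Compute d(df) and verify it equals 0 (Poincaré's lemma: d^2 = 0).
d(df) = 0

Step 1: df = sum_i (∂f/∂x_i) dx_i = (2*x*y) dx + (x^2 - 2*z^2) dy + (-4*y*z) dz.
Step 2: Apply d again. Using the 1-form formula, the coefficient of dx ∧ dy in d(df) is ∂^2 f/∂x ∂y - ∂^2 f/∂y ∂x = (2*x) - (2*x) = 0 (equality of mixed partials for smooth f).
Similarly for dx ∧ dz and dy ∧ dz — all coefficients vanish. So d(df) = 0.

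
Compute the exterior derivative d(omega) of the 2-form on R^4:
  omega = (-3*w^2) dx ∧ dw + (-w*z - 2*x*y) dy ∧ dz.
d(omega) = (-2*y) dx ∧ dy ∧ dz + (-z) dy ∧ dz ∧ dw

For a 2-form omega = sum_{i<j} g_{ij} dx_i ∧ dx_j, the exterior derivative is
  d(omega) = sum_{i<j} d(g_{ij}) ∧ dx_i ∧ dx_j = sum_{i<j, k} (∂g_{ij}/∂x_k) dx_k ∧ dx_i ∧ dx_j.
Expand each term, using dx_k ∧ dx_i ∧ dx_j = sgn(permutation) dx_{(a)} ∧ dx_{(b)} ∧ dx_{(c)} with (a < b < c) sorted:
  d(-w*z - 2*x*y) includes (∂/∂x)(-w*z - 2*x*y) dx = (-2*y) dx, which multiplied by dy ∧ dz gives (-2*y) dx ∧ dy ∧ dz
  d(-w*z - 2*x*y) includes (∂/∂w)(-w*z - 2*x*y) dw = (-z) dw, which multiplied by dy ∧ dz gives (-z) dy ∧ dz ∧ dw
Collecting like 3-forms: d(omega) = (-2*y) dx ∧ dy ∧ dz + (-z) dy ∧ dz ∧ dw.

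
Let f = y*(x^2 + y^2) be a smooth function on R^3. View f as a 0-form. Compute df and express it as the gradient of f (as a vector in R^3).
df = (2*x*y) dx + (x^2 + 3*y^2) dy + (0) dz; grad f = (2*x*y, x^2 + 3*y^2, 0)

For a 0-form f, d f = (∂f/∂x) dx + (∂f/∂y) dy + (∂f/∂z) dz. The components of the vector representation are exactly the entries of grad f in Cartesian coordinates:
  ∂f/∂x = 2*x*y
  ∂f/∂y = x^2 + 3*y^2
  ∂f/∂z = 0.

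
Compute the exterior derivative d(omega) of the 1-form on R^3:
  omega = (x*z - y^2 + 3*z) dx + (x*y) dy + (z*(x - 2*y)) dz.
d(omega) = (3*y) dx ∧ dy + (-x + z - 3) dx ∧ dz + (-2*z) dy ∧ dz

For a 1-form omega = sum_i f_i dx_i, the exterior derivative is
  d(omega) = sum_{i < j} (∂f_j/∂x_i - ∂f_i/∂x_j) dx_i ∧ dx_j.
  coefficient of dx ∧ dy: ∂f_2/∂x - ∂f_1/∂y = ∂(x*y)/∂x - ∂(x*z - y^2 + 3*z)/∂y = 3*y
  coefficient of dx ∧ dz: ∂f_3/∂x - ∂f_1/∂z = ∂(z*(x - 2*y))/∂x - ∂(x*z - y^2 + 3*z)/∂z = -x + z - 3
  coefficient of dy ∧ dz: ∂f_3/∂y - ∂f_2/∂z = ∂(z*(x - 2*y))/∂y - ∂(x*y)/∂z = -2*z
Assembling: d(omega) = (3*y) dx ∧ dy + (-x + z - 3) dx ∧ dz + (-2*z) dy ∧ dz.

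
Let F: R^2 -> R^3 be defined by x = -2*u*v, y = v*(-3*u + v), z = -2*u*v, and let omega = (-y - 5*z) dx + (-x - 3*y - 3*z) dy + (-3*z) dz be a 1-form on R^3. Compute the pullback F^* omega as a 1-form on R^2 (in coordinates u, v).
F^* omega = (v^2*(-89*u + 11*v)) du + (v*(-89*u^2 + 45*u*v - 6*v^2)) dv

Using F^*(f dg) = (f ∘ F) d(g ∘ F), substitute each coordinate x_i by F_i(u, v) in f_i, and replace dx_i by d F_i = (∂F_i/∂u) du + (∂F_i/∂v) dv.
  For the x component: f_1(F) = v*(13*u - v); d F_1 = (-2*v) du + (-2*u) dv
  For the y component: f_2(F) = v*(17*u - 3*v); d F_2 = (-3*v) du + (-3*u + 2*v) dv
  For the z component: f_3(F) = 6*u*v; d F_3 = (-2*v) du + (-2*u) dv
Combining and collecting du, dv coefficients:
  coeff of du: v^2*(-89*u + 11*v)
  coeff of dv: v*(-89*u^2 + 45*u*v - 6*v^2)
F^* omega = (v^2*(-89*u + 11*v)) du + (v*(-89*u^2 + 45*u*v - 6*v^2)) dv.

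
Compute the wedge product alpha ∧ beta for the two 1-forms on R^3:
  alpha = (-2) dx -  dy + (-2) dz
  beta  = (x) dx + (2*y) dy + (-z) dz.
alpha ∧ beta = (x - 4*y) dx ∧ dy + (2*x + 2*z) dx ∧ dz + (4*y + z) dy ∧ dz

Distribute the wedge, using dx_i ∧ dx_j = -dx_j ∧ dx_i and dx_i ∧ dx_i = 0. For each pair (i, j) with i < j, the coefficient of dx_i ∧ dx_j in alpha ∧ beta is (alpha_i * beta_j - alpha_j * beta_i). Collecting: alpha ∧ beta = (x - 4*y) dx ∧ dy + (2*x + 2*z) dx ∧ dz + (4*y + z) dy ∧ dz.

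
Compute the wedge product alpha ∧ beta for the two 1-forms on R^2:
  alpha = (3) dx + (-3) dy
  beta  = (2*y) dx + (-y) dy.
alpha ∧ beta = (3*y) dx ∧ dy

Distribute the wedge, using dx_i ∧ dx_j = -dx_j ∧ dx_i and dx_i ∧ dx_i = 0. For each pair (i, j) with i < j, the coefficient of dx_i ∧ dx_j in alpha ∧ beta is (alpha_i * beta_j - alpha_j * beta_i). Collecting: alpha ∧ beta = (3*y) dx ∧ dy.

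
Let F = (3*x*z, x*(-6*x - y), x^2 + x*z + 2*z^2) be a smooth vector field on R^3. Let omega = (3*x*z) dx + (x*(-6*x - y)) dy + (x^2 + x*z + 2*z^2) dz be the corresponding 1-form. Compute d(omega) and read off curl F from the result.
d(omega) = (0) dy ∧ dz + (x - z) dz ∧ dx + (-12*x - y) dx ∧ dy; curl F = (0, x - z, -12*x - y)

d omega = sum_{i<j} (∂f_j/∂x_i - ∂f_i/∂x_j) dx_i ∧ dx_j. Under the identification (dy ∧ dz, dz ∧ dx, dx ∧ dy) ↔ (e_x, e_y, e_z), the coefficients are exactly the components of curl F. Compute:
  ∂R/∂y - ∂Q/∂z = (0) - (0) = 0
  ∂P/∂z - ∂R/∂x = (3*x) - (2*x + z) = x - z
  ∂Q/∂x - ∂P/∂y = (-12*x - y) - (0) = -12*x - y.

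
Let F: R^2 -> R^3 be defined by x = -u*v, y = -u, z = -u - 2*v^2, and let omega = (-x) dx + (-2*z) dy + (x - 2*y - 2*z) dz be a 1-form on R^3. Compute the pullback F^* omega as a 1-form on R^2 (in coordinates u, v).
F^* omega = (-u*v^2 + u*v - 6*u - 8*v^2) du + (v*(-u^2 + 4*u*v - 16*u - 16*v^2)) dv

Using F^*(f dg) = (f ∘ F) d(g ∘ F), substitute each coordinate x_i by F_i(u, v) in f_i, and replace dx_i by d F_i = (∂F_i/∂u) du + (∂F_i/∂v) dv.
  For the x component: f_1(F) = u*v; d F_1 = (-v) du + (-u) dv
  For the y component: f_2(F) = 2*u + 4*v^2; d F_2 = (-1) du + (0) dv
  For the z component: f_3(F) = -u*v + 4*u + 4*v^2; d F_3 = (-1) du + (-4*v) dv
Combining and collecting du, dv coefficients:
  coeff of du: -u*v^2 + u*v - 6*u - 8*v^2
  coeff of dv: v*(-u^2 + 4*u*v - 16*u - 16*v^2)
F^* omega = (-u*v^2 + u*v - 6*u - 8*v^2) du + (v*(-u^2 + 4*u*v - 16*u - 16*v^2)) dv.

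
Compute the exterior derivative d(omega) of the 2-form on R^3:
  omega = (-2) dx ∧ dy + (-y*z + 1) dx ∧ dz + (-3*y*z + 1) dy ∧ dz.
d(omega) = (z) dx ∧ dy ∧ dz

For a 2-form omega = sum_{i<j} g_{ij} dx_i ∧ dx_j, the exterior derivative is
  d(omega) = sum_{i<j} d(g_{ij}) ∧ dx_i ∧ dx_j = sum_{i<j, k} (∂g_{ij}/∂x_k) dx_k ∧ dx_i ∧ dx_j.
Expand each term, using dx_k ∧ dx_i ∧ dx_j = sgn(permutation) dx_{(a)} ∧ dx_{(b)} ∧ dx_{(c)} with (a < b < c) sorted:
  d(-y*z + 1) includes (∂/∂y)(-y*z + 1) dy = (-z) dy, which multiplied by dx ∧ dz gives (z) dx ∧ dy ∧ dz
Collecting like 3-forms: d(omega) = (z) dx ∧ dy ∧ dz.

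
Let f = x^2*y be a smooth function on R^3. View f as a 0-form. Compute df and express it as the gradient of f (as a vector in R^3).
df = (2*x*y) dx + (x^2) dy + (0) dz; grad f = (2*x*y, x^2, 0)

For a 0-form f, d f = (∂f/∂x) dx + (∂f/∂y) dy + (∂f/∂z) dz. The components of the vector representation are exactly the entries of grad f in Cartesian coordinates:
  ∂f/∂x = 2*x*y
  ∂f/∂y = x^2
  ∂f/∂z = 0.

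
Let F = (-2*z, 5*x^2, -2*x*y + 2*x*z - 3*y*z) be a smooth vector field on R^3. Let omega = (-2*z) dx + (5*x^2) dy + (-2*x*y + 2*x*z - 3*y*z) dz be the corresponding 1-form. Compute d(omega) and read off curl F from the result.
d(omega) = (-2*x - 3*z) dy ∧ dz + (2*y - 2*z - 2) dz ∧ dx + (10*x) dx ∧ dy; curl F = (-2*x - 3*z, 2*y - 2*z - 2, 10*x)

d omega = sum_{i<j} (∂f_j/∂x_i - ∂f_i/∂x_j) dx_i ∧ dx_j. Under the identification (dy ∧ dz, dz ∧ dx, dx ∧ dy) ↔ (e_x, e_y, e_z), the coefficients are exactly the components of curl F. Compute:
  ∂R/∂y - ∂Q/∂z = (-2*x - 3*z) - (0) = -2*x - 3*z
  ∂P/∂z - ∂R/∂x = (-2) - (-2*y + 2*z) = 2*y - 2*z - 2
  ∂Q/∂x - ∂P/∂y = (10*x) - (0) = 10*x.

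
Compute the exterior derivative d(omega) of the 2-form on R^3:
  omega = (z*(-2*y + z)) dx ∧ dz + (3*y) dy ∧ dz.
d(omega) = (2*z) dx ∧ dy ∧ dz

For a 2-form omega = sum_{i<j} g_{ij} dx_i ∧ dx_j, the exterior derivative is
  d(omega) = sum_{i<j} d(g_{ij}) ∧ dx_i ∧ dx_j = sum_{i<j, k} (∂g_{ij}/∂x_k) dx_k ∧ dx_i ∧ dx_j.
Expand each term, using dx_k ∧ dx_i ∧ dx_j = sgn(permutation) dx_{(a)} ∧ dx_{(b)} ∧ dx_{(c)} with (a < b < c) sorted:
  d(z*(-2*y + z)) includes (∂/∂y)(z*(-2*y + z)) dy = (-2*z) dy, which multiplied by dx ∧ dz gives (2*z) dx ∧ dy ∧ dz
Collecting like 3-forms: d(omega) = (2*z) dx ∧ dy ∧ dz.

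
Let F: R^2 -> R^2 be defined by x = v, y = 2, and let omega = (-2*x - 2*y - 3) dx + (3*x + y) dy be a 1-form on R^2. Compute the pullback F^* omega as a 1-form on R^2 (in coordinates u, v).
F^* omega = (-2*v - 7) dv

Using F^*(f dg) = (f ∘ F) d(g ∘ F), substitute each coordinate x_i by F_i(u, v) in f_i, and replace dx_i by d F_i = (∂F_i/∂u) du + (∂F_i/∂v) dv.
  For the x component: f_1(F) = -2*v - 7; d F_1 = (0) du + (1) dv
  For the y component: f_2(F) = 3*v + 2; d F_2 = (0) du + (0) dv
Combining and collecting du, dv coefficients:
  coeff of du: 0
  coeff of dv: -2*v - 7
F^* omega = (-2*v - 7) dv.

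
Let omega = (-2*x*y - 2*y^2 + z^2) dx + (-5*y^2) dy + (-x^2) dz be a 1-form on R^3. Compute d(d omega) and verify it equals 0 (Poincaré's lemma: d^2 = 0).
d(d omega) = 0

Step 1: d omega = sum_{i<j} (∂f_j/∂x_i - ∂f_i/∂x_j) dx_i ∧ dx_j:
  coeff of dx ∧ dy: 2*x + 4*y
  coeff of dx ∧ dz: -2*x - 2*z
  coeff of dy ∧ dz: 0
Step 2: Apply d again to each 2-form coefficient. The only possible 3-form in R^3 is dx ∧ dy ∧ dz, with coefficient
  ∂(coeff of dy∧dz)/∂x - ∂(coeff of dx∧dz)/∂y + ∂(coeff of dx∧dy)/∂z
  = ∂/∂x (0) - ∂/∂y (-2*x - 2*z) + ∂/∂z (2*x + 4*y).
Each of these terms simplifies to sums of mixed partials that cancel in pairs. The result is 0 (by equality of mixed partials for smooth functions — Schwarz / Clairaut).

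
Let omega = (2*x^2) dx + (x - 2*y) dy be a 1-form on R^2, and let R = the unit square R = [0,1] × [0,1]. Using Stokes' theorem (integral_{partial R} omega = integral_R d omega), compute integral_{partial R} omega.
integral_(partial R) omega = 1

Stokes: integral_partial_R omega = integral_R d omega with d omega = (∂Q/∂x - ∂P/∂y) dx ∧ dy.
  ∂Q/∂x = 1
  ∂P/∂y = 0
  integrand = ∂Q/∂x - ∂P/∂y = 1.
Integrating over R: integral_0^1 integral_0^1 (1) dx dy = 1.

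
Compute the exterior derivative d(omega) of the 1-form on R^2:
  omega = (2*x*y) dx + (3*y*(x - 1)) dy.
d(omega) = (-2*x + 3*y) dx ∧ dy

For a 1-form omega = sum_i f_i dx_i, the exterior derivative is
  d(omega) = sum_{i < j} (∂f_j/∂x_i - ∂f_i/∂x_j) dx_i ∧ dx_j.
  coefficient of dx ∧ dy: ∂f_2/∂x - ∂f_1/∂y = ∂(3*y*(x - 1))/∂x - ∂(2*x*y)/∂y = -2*x + 3*y
Assembling: d(omega) = (-2*x + 3*y) dx ∧ dy.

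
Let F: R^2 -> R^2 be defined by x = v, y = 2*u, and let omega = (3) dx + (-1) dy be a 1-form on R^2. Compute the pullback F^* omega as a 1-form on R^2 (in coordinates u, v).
F^* omega = (-2) du + (3) dv

Using F^*(f dg) = (f ∘ F) d(g ∘ F), substitute each coordinate x_i by F_i(u, v) in f_i, and replace dx_i by d F_i = (∂F_i/∂u) du + (∂F_i/∂v) dv.
  For the x component: f_1(F) = 3; d F_1 = (0) du + (1) dv
  For the y component: f_2(F) = -1; d F_2 = (2) du + (0) dv
Combining and collecting du, dv coefficients:
  coeff of du: -2
  coeff of dv: 3
F^* omega = (-2) du + (3) dv.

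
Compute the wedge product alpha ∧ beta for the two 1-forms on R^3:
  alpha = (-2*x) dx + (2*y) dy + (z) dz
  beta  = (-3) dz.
alpha ∧ beta = (6*x) dx ∧ dz + (-6*y) dy ∧ dz

Distribute the wedge, using dx_i ∧ dx_j = -dx_j ∧ dx_i and dx_i ∧ dx_i = 0. For each pair (i, j) with i < j, the coefficient of dx_i ∧ dx_j in alpha ∧ beta is (alpha_i * beta_j - alpha_j * beta_i). Collecting: alpha ∧ beta = (6*x) dx ∧ dz + (-6*y) dy ∧ dz.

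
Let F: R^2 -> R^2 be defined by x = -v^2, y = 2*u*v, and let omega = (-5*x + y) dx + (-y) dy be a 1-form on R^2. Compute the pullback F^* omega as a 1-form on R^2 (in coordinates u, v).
F^* omega = (-4*u*v^2) du + (2*v*(-2*u^2 - 2*u*v - 5*v^2)) dv

Using F^*(f dg) = (f ∘ F) d(g ∘ F), substitute each coordinate x_i by F_i(u, v) in f_i, and replace dx_i by d F_i = (∂F_i/∂u) du + (∂F_i/∂v) dv.
  For the x component: f_1(F) = v*(2*u + 5*v); d F_1 = (0) du + (-2*v) dv
  For the y component: f_2(F) = -2*u*v; d F_2 = (2*v) du + (2*u) dv
Combining and collecting du, dv coefficients:
  coeff of du: -4*u*v^2
  coeff of dv: 2*v*(-2*u^2 - 2*u*v - 5*v^2)
F^* omega = (-4*u*v^2) du + (2*v*(-2*u^2 - 2*u*v - 5*v^2)) dv.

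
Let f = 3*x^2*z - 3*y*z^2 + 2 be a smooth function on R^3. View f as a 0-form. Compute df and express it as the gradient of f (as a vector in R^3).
df = (6*x*z) dx + (-3*z^2) dy + (3*x^2 - 6*y*z) dz; grad f = (6*x*z, -3*z^2, 3*x^2 - 6*y*z)

For a 0-form f, d f = (∂f/∂x) dx + (∂f/∂y) dy + (∂f/∂z) dz. The components of the vector representation are exactly the entries of grad f in Cartesian coordinates:
  ∂f/∂x = 6*x*z
  ∂f/∂y = -3*z^2
  ∂f/∂z = 3*x^2 - 6*y*z.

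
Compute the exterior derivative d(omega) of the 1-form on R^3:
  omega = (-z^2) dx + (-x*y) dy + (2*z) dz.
d(omega) = (-y) dx ∧ dy + (2*z) dx ∧ dz

For a 1-form omega = sum_i f_i dx_i, the exterior derivative is
  d(omega) = sum_{i < j} (∂f_j/∂x_i - ∂f_i/∂x_j) dx_i ∧ dx_j.
  coefficient of dx ∧ dy: ∂f_2/∂x - ∂f_1/∂y = ∂(-x*y)/∂x - ∂(-z^2)/∂y = -y
  coefficient of dx ∧ dz: ∂f_3/∂x - ∂f_1/∂z = ∂(2*z)/∂x - ∂(-z^2)/∂z = 2*z
Assembling: d(omega) = (-y) dx ∧ dy + (2*z) dx ∧ dz.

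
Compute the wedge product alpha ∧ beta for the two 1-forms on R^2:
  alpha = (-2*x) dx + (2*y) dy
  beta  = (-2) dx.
alpha ∧ beta = (4*y) dx ∧ dy

Distribute the wedge, using dx_i ∧ dx_j = -dx_j ∧ dx_i and dx_i ∧ dx_i = 0. For each pair (i, j) with i < j, the coefficient of dx_i ∧ dx_j in alpha ∧ beta is (alpha_i * beta_j - alpha_j * beta_i). Collecting: alpha ∧ beta = (4*y) dx ∧ dy.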